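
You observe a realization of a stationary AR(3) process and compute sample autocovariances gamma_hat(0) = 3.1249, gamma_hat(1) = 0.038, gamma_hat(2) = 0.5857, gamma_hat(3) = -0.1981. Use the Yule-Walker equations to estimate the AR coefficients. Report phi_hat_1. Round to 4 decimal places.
\hat\phi_{1} = 0.0230

The Yule-Walker equations for an AR(p) process read, in matrix form,
  Gamma_p phi = r_p,   with   (Gamma_p)_{ij} = gamma(|i - j|),
                       (r_p)_i = gamma(i),   i,j = 1..p.
Substitute the sample gammas (Toeplitz matrix and right-hand side of size 3):
  Gamma_p = [[3.1249, 0.038, 0.5857], [0.038, 3.1249, 0.038], [0.5857, 0.038, 3.1249]]
  r_p     = [0.038, 0.5857, -0.1981]
Written out (R1..R3):
  (R1) 3.1249 phi_1 + 0.038 phi_2 + 0.5857 phi_3 = 0.038
  (R2) 0.038 phi_1 + 3.1249 phi_2 + 0.038 phi_3 = 0.5857
  (R3) 0.5857 phi_1 + 0.038 phi_2 + 3.1249 phi_3 = -0.1981
Gaussian elimination:
  R2 <- R2 - (0.038/3.1249) R1 = R2 - (0.01216) R1:  3.124438 phi_2 + 0.030878 phi_3 = 0.585238
  R3 <- R3 - (0.5857/3.1249) R1 = R3 - (0.18743) R1:  0.030878 phi_2 + 3.015122 phi_3 = -0.205222
  R3 <- R3 - (0.030878/3.124438) R2 = R3 - (0.009883) R2:  3.014817 phi_3 = -0.211006
Back-substitution:
  phi_hat_3 = -0.211006 / 3.014817 = -0.06999
  phi_hat_2 = (0.585238 - (0.030878)(-0.06999)) / 3.124438 = 0.188002
  phi_hat_1 = (0.038 - (0.038)(0.188002) - (0.5857)(-0.06999)) / 3.1249 = 0.022992
So phi_hat = [0.0230, 0.1880, -0.0700].
Therefore phi_hat_1 = 0.0230.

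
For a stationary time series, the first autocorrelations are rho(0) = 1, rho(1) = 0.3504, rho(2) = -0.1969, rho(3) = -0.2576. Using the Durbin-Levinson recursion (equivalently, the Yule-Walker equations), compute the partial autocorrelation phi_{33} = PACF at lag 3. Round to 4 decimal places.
\phi_{33} = -0.0470

The PACF at lag k is phi_{kk}, the last component of the solution
to the Yule-Walker system G_k phi = r_k where
  (G_k)_{ij} = rho(|i - j|), (r_k)_i = rho(i), i,j = 1..k.
Equivalently, Durbin-Levinson gives phi_{kk} iteratively:
  phi_{11} = rho(1)
  phi_{kk} = [rho(k) - sum_{j=1..k-1} phi_{k-1,j} rho(k-j)]
            / [1 - sum_{j=1..k-1} phi_{k-1,j} rho(j)],
  phi_{k,j} = phi_{k-1,j} - phi_{kk} phi_{k-1,k-j},  j = 1..k-1.
Step k = 1:
  phi_11 = rho(1) = 0.3504.
Step k = 2:
  phi_22 = [rho(2) - phi_11 rho(1)] / [1 - phi_11 rho(1)] = [-0.1969 - (0.3504)(0.3504)] / [1 - (0.3504)(0.3504)]
         = -0.31968016 / 0.87721984 = -0.364424.
  Update: phi_21 = phi_11 - phi_22 phi_11 = 0.3504 - (-0.364424)(0.3504) = 0.478094.
Step k = 3:
  phi_33 = [rho(3) - phi_21 rho(2) - phi_22 rho(1)] / [1 - phi_21 rho(1) - phi_22 rho(2)]
    numerator   = -0.2576 - (0.478094)(-0.1969) - (-0.364424)(0.3504) = -0.03576899
    denominator = 1 - (0.478094)(0.3504) - (-0.364424)(-0.1969) = 0.76072065
  phi_33 = -0.03576899 / 0.76072065 = -0.047.
Therefore phi_{33} = -0.0470.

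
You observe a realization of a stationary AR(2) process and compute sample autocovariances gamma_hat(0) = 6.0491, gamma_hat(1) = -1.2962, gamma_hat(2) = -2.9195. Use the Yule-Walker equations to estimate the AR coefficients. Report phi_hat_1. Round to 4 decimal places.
\hat\phi_{1} = -0.3330

The Yule-Walker equations for an AR(p) process read, in matrix form,
  Gamma_p phi = r_p,   with   (Gamma_p)_{ij} = gamma(|i - j|),
                       (r_p)_i = gamma(i),   i,j = 1..p.
Substitute the sample gammas (Toeplitz matrix and right-hand side of size 2):
  Gamma_p = [[6.0491, -1.2962], [-1.2962, 6.0491]]
  r_p     = [-1.2962, -2.9195]
Written out:
  6.0491 phi_1 - 1.2962 phi_2 = -1.2962
  -1.2962 phi_1 + 6.0491 phi_2 = -2.9195
Solve by Cramer's rule:
  det = gamma(0)^2 - gamma(1)^2 = (6.0491)^2 - (-1.2962)^2 = 36.59161081 - 1.68013444 = 34.91147637
  phi_hat_1 = [gamma(1) gamma(0) - gamma(1) gamma(2)] / det = [(-1.2962)(6.0491) - (-1.2962)(-2.9195)] / 34.91147637 = -11.62509932 / 34.91147637 = -0.333
  phi_hat_2 = [gamma(0) gamma(2) - gamma(1)^2] / det = [(6.0491)(-2.9195) - (-1.2962)^2] / 34.91147637 = -19.34048189 / 34.91147637 = -0.554
So phi_hat = [-0.3330, -0.5540].
Therefore phi_hat_1 = -0.3330.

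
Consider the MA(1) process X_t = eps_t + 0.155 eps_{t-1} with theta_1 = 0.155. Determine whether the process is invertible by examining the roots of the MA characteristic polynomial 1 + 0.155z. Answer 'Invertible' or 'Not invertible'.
\text{Invertible}

The MA(q) characteristic polynomial is P(z) = 1 + 0.155z.
Invertibility requires all roots to lie outside the unit circle, i.e. |z| > 1 for every root.
This is linear in z: 1 + (0.155) z = 0  =>  z = -1/(0.155) = -6.451613,  |z| = 6.451613.
Moduli of all roots: 6.4516.
All moduli strictly greater than 1? Yes.
Verdict: Invertible.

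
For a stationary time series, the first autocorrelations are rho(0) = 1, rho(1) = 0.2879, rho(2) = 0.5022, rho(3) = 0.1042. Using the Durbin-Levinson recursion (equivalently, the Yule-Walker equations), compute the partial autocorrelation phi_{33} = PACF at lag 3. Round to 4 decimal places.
\phi_{33} = -0.1460

The PACF at lag k is phi_{kk}, the last component of the solution
to the Yule-Walker system G_k phi = r_k where
  (G_k)_{ij} = rho(|i - j|), (r_k)_i = rho(i), i,j = 1..k.
Equivalently, Durbin-Levinson gives phi_{kk} iteratively:
  phi_{11} = rho(1)
  phi_{kk} = [rho(k) - sum_{j=1..k-1} phi_{k-1,j} rho(k-j)]
            / [1 - sum_{j=1..k-1} phi_{k-1,j} rho(j)],
  phi_{k,j} = phi_{k-1,j} - phi_{kk} phi_{k-1,k-j},  j = 1..k-1.
Step k = 1:
  phi_11 = rho(1) = 0.2879.
Step k = 2:
  phi_22 = [rho(2) - phi_11 rho(1)] / [1 - phi_11 rho(1)] = [0.5022 - (0.2879)(0.2879)] / [1 - (0.2879)(0.2879)]
         = 0.41931359 / 0.91711359 = 0.45721.
  Update: phi_21 = phi_11 - phi_22 phi_11 = 0.2879 - (0.45721)(0.2879) = 0.156269.
Step k = 3:
  phi_33 = [rho(3) - phi_21 rho(2) - phi_22 rho(1)] / [1 - phi_21 rho(1) - phi_22 rho(2)]
    numerator   = 0.1042 - (0.156269)(0.5022) - (0.45721)(0.2879) = -0.10590919
    denominator = 1 - (0.156269)(0.2879) - (0.45721)(0.5022) = 0.72539918
  phi_33 = -0.10590919 / 0.72539918 = -0.146.
Therefore phi_{33} = -0.1460.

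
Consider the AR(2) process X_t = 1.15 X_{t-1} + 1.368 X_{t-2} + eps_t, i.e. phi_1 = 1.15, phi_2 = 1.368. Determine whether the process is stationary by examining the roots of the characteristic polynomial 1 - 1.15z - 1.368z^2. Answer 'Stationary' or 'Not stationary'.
\text{Not stationary}

The AR(p) characteristic polynomial is P(z) = 1 - 1.15z - 1.368z^2.
Stationarity requires all roots to lie outside the unit circle, i.e. |z| > 1 for every root.
Set 1 + (-1.15) z + (-1.368) z^2 = 0, i.e. a z^2 + b z + c = 0 with a = -1.368, b = -1.15, c = 1.
Discriminant D = b^2 - 4ac = (-1.15)^2 - 4*(-1.368)*1 = 1.3225 - (-5.472) = 6.7945.
D >= 0, so the roots are real: z = (-b +/- sqrt(D)) / (2a) = (1.15 +/- 2.606626) / (-2.736).
  z_1 = (1.15 + 2.606626) / (-2.736) = -1.373,   |z_1| = 1.373.
  z_2 = (1.15 - 2.606626) / (-2.736) = 0.5324,   |z_2| = 0.5324.
Moduli of all roots: 1.3730, 0.5324.
All moduli strictly greater than 1? No.
Verdict: Not stationary.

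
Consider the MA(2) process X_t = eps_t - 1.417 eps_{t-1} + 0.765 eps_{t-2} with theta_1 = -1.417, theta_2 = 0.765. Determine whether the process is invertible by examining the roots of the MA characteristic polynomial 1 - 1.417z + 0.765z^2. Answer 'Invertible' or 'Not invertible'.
\text{Invertible}

The MA(q) characteristic polynomial is P(z) = 1 - 1.417z + 0.765z^2.
Invertibility requires all roots to lie outside the unit circle, i.e. |z| > 1 for every root.
Set 1 + (-1.417) z + (0.765) z^2 = 0, i.e. a z^2 + b z + c = 0 with a = 0.765, b = -1.417, c = 1.
Discriminant D = b^2 - 4ac = (-1.417)^2 - 4*(0.765)*1 = 2.007889 - (3.06) = -1.052111.
D < 0, so the roots are the complex-conjugate pair z = (-b +/- i sqrt(-D)) / (2a) = 0.9261 +/- 0.6704i.
For a conjugate pair |z|^2 = z * conj(z) = (product of roots) = c/a = 1/(0.765) = 1.30719, so |z| = sqrt(1.30719) = 1.1433 for both roots.
Moduli of all roots: 1.1433, 1.1433.
All moduli strictly greater than 1? Yes.
Verdict: Invertible.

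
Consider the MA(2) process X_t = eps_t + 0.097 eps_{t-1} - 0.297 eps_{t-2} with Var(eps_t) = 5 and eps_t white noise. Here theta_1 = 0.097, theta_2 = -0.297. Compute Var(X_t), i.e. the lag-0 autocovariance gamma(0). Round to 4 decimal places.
\gamma(0) = 5.4881

For an MA(q) process X_t = eps_t + sum_i theta_i eps_{t-i} with
Var(eps_t) = sigma^2, the variance is
  gamma(0) = sigma^2 * (1 + sum_i theta_i^2).
  sum_i theta_i^2 = (0.097)^2 + (-0.297)^2 = 0.009409 + 0.088209 = 0.097618.
  gamma(0) = 5 * (1 + 0.097618) = 5 * 1.097618 = 5.48809, which rounds to 5.4881.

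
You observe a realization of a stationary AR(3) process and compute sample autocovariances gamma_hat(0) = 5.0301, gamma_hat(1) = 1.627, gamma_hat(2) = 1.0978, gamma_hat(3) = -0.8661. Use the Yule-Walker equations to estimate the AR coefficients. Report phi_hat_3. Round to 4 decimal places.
\hat\phi_{3} = -0.3120

The Yule-Walker equations for an AR(p) process read, in matrix form,
  Gamma_p phi = r_p,   with   (Gamma_p)_{ij} = gamma(|i - j|),
                       (r_p)_i = gamma(i),   i,j = 1..p.
Substitute the sample gammas (Toeplitz matrix and right-hand side of size 3):
  Gamma_p = [[5.0301, 1.627, 1.0978], [1.627, 5.0301, 1.627], [1.0978, 1.627, 5.0301]]
  r_p     = [1.627, 1.0978, -0.8661]
Written out (R1..R3):
  (R1) 5.0301 phi_1 + 1.627 phi_2 + 1.0978 phi_3 = 1.627
  (R2) 1.627 phi_1 + 5.0301 phi_2 + 1.627 phi_3 = 1.0978
  (R3) 1.0978 phi_1 + 1.627 phi_2 + 5.0301 phi_3 = -0.8661
Gaussian elimination:
  R2 <- R2 - (1.627/5.0301) R1 = R2 - (0.323453) R1:  4.503842 phi_2 + 1.271914 phi_3 = 0.571542
  R3 <- R3 - (1.0978/5.0301) R1 = R3 - (0.218246) R1:  1.271914 phi_2 + 4.790509 phi_3 = -1.221186
  R3 <- R3 - (1.271914/4.503842) R2 = R3 - (0.282406) R2:  4.431313 phi_3 = -1.382594
Back-substitution:
  phi_hat_3 = -1.382594 / 4.431313 = -0.312005
  phi_hat_2 = (0.571542 - (1.271914)(-0.312005)) / 4.503842 = 0.215013
  phi_hat_1 = (1.627 - (1.627)(0.215013) - (1.0978)(-0.312005)) / 5.0301 = 0.322
So phi_hat = [0.3220, 0.2150, -0.3120].
Therefore phi_hat_3 = -0.3120.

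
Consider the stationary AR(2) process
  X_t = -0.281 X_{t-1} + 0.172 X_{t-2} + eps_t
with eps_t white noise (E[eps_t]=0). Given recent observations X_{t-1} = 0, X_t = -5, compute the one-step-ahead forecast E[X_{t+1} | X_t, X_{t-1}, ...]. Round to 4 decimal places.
E[X_{t+1} \mid \mathcal F_t] = 1.4050

For an AR(p) model X_t = c + sum_i phi_i X_{t-i} + eps_t, the
one-step-ahead conditional mean is
  E[X_{t+1} | X_t, ...] = c + sum_i phi_i X_{t+1-i}.
Substitute known values:
  E[X_{t+1} | ...] = (-0.281) * (-5) + (0.172) * (0)
                   = 1.4050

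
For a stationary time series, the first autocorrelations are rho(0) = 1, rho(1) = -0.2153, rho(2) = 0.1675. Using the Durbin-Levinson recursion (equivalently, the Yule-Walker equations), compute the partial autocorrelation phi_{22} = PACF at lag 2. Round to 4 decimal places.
\phi_{22} = 0.1270

The PACF at lag k is phi_{kk}, the last component of the solution
to the Yule-Walker system G_k phi = r_k where
  (G_k)_{ij} = rho(|i - j|), (r_k)_i = rho(i), i,j = 1..k.
Equivalently, Durbin-Levinson gives phi_{kk} iteratively:
  phi_{11} = rho(1)
  phi_{kk} = [rho(k) - sum_{j=1..k-1} phi_{k-1,j} rho(k-j)]
            / [1 - sum_{j=1..k-1} phi_{k-1,j} rho(j)],
  phi_{k,j} = phi_{k-1,j} - phi_{kk} phi_{k-1,k-j},  j = 1..k-1.
Step k = 1:
  phi_11 = rho(1) = -0.2153.
Step k = 2:
  phi_22 = [rho(2) - phi_11 rho(1)] / [1 - phi_11 rho(1)] = [0.1675 - (-0.2153)(-0.2153)] / [1 - (-0.2153)(-0.2153)]
         = 0.12114591 / 0.95364591 = 0.127.
Therefore phi_{22} = 0.1270.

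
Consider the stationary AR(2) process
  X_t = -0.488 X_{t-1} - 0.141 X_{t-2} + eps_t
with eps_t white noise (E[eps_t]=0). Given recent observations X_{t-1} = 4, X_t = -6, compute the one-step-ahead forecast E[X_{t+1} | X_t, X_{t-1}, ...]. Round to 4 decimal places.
E[X_{t+1} \mid \mathcal F_t] = 2.3640

For an AR(p) model X_t = c + sum_i phi_i X_{t-i} + eps_t, the
one-step-ahead conditional mean is
  E[X_{t+1} | X_t, ...] = c + sum_i phi_i X_{t+1-i}.
Substitute known values:
  E[X_{t+1} | ...] = (-0.488) * (-6) + (-0.141) * (4)
                   = 2.3640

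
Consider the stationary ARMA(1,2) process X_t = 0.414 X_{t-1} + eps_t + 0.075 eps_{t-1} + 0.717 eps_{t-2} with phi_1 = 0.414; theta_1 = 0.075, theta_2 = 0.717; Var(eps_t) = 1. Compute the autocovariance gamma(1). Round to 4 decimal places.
\gamma(1) = 1.3610

Multiply the model equation by X_{t-k} and take expectations. With theta_0 = psi_0 = 1 and psi_j the MA(infinity) weights, this gives
  gamma(k) - sum_i phi_i gamma(k-i) = c_k,
  c_k = sigma^2 * sum_{j=k..q} theta_j psi_{j-k}   (c_k = 0 for k > q),
using gamma(-m) = gamma(m).
psi-weights needed (psi_j = theta_j + sum_i phi_i psi_{j-i}):
  psi_1 = theta_1 + phi_1 = 0.075 + (0.414) = 0.489
  psi_2 = theta_2 + phi_1 psi_1 = 0.717 + (0.414)(0.489) = 0.919446
Right-hand sides:
  c_0 = sigma^2 (1 + theta_1 psi_1 + theta_2 psi_2) = 1 * (1 + (0.075)(0.489) + (0.717)(0.919446)) = 1 * 1.695918 = 1.695918
  c_1 = sigma^2 (theta_1 + theta_2 psi_1) = 1 * (0.075 + (0.717)(0.489)) = 0.425613
  c_2 = sigma^2 theta_2 = 1 * (0.717) = 0.717
Equations for k = 0 and k = 1 (AR order 1):
  gamma(0) = phi_1 gamma(1) + c_0
  gamma(1) = phi_1 gamma(0) + c_1
Substituting the second into the first: gamma(0) (1 - phi_1^2) = c_0 + phi_1 c_1, so
  gamma(0) = (c_0 + phi_1 c_1) / (1 - phi_1^2) = (1.695918 + (0.414)(0.425613)) / (1 - (0.414)^2) = 1.872122 / 0.828604 = 2.259368.
  gamma(1) = phi_1 gamma(0) + c_1 = (0.414)(2.259368) + (0.425613) = 1.360991.
Therefore gamma(1) = 1.3610 (to 4 decimal places).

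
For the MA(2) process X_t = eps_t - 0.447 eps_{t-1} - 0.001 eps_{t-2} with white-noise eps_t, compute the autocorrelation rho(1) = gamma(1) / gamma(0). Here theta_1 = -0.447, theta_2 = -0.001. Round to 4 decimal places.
\rho(1) = -0.3722

For an MA(q) process with theta_0 = 1, the autocovariance is
  gamma(k) = sigma^2 * sum_{i=0..q-k} theta_i * theta_{i+k},
and rho(k) = gamma(k) / gamma(0). Sigma^2 cancels.
  numerator   = (1)*(-0.447) + (-0.447)*(-0.001) = -0.446553.
  denominator = (1)^2 + (-0.447)^2 + (-0.001)^2 = 1.19981.
  rho(1) = -0.446553 / 1.19981 = -0.3722.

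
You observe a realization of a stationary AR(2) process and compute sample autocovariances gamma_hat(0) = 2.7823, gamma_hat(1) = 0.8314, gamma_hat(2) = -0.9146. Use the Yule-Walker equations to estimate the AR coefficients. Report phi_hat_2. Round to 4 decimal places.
\hat\phi_{2} = -0.4590

The Yule-Walker equations for an AR(p) process read, in matrix form,
  Gamma_p phi = r_p,   with   (Gamma_p)_{ij} = gamma(|i - j|),
                       (r_p)_i = gamma(i),   i,j = 1..p.
Substitute the sample gammas (Toeplitz matrix and right-hand side of size 2):
  Gamma_p = [[2.7823, 0.8314], [0.8314, 2.7823]]
  r_p     = [0.8314, -0.9146]
Written out:
  2.7823 phi_1 + 0.8314 phi_2 = 0.8314
  0.8314 phi_1 + 2.7823 phi_2 = -0.9146
Solve by Cramer's rule:
  det = gamma(0)^2 - gamma(1)^2 = (2.7823)^2 - (0.8314)^2 = 7.74119329 - 0.69122596 = 7.04996733
  phi_hat_1 = [gamma(1) gamma(0) - gamma(1) gamma(2)] / det = [(0.8314)(2.7823) - (0.8314)(-0.9146)] / 7.04996733 = 3.07360266 / 7.04996733 = 0.436
  phi_hat_2 = [gamma(0) gamma(2) - gamma(1)^2] / det = [(2.7823)(-0.9146) - (0.8314)^2] / 7.04996733 = -3.23591754 / 7.04996733 = -0.459
So phi_hat = [0.4360, -0.4590].
Therefore phi_hat_2 = -0.4590.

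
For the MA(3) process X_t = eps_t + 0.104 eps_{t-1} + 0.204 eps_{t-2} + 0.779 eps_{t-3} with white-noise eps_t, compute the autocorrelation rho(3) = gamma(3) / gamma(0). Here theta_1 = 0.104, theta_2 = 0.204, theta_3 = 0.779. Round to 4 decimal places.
\rho(3) = 0.4695

For an MA(q) process with theta_0 = 1, the autocovariance is
  gamma(k) = sigma^2 * sum_{i=0..q-k} theta_i * theta_{i+k},
and rho(k) = gamma(k) / gamma(0). Sigma^2 cancels.
  numerator   = (1)*(0.779) = 0.779.
  denominator = (1)^2 + (0.104)^2 + (0.204)^2 + (0.779)^2 = 1.659273.
  rho(3) = 0.779 / 1.659273 = 0.4695.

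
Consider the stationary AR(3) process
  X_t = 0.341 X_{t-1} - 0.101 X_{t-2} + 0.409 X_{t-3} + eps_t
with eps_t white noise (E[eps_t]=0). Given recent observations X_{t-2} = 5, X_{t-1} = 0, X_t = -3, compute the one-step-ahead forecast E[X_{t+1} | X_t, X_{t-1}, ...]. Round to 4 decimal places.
E[X_{t+1} \mid \mathcal F_t] = 1.0220

For an AR(p) model X_t = c + sum_i phi_i X_{t-i} + eps_t, the
one-step-ahead conditional mean is
  E[X_{t+1} | X_t, ...] = c + sum_i phi_i X_{t+1-i}.
Substitute known values:
  E[X_{t+1} | ...] = (0.341) * (-3) + (-0.101) * (0) + (0.409) * (5)
                   = 1.0220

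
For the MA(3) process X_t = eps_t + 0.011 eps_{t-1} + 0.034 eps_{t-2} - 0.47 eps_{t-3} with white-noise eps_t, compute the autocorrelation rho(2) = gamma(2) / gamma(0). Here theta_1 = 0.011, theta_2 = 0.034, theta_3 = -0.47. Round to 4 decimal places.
\rho(2) = 0.0236

For an MA(q) process with theta_0 = 1, the autocovariance is
  gamma(k) = sigma^2 * sum_{i=0..q-k} theta_i * theta_{i+k},
and rho(k) = gamma(k) / gamma(0). Sigma^2 cancels.
  numerator   = (1)*(0.034) + (0.011)*(-0.47) = 0.02883.
  denominator = (1)^2 + (0.011)^2 + (0.034)^2 + (-0.47)^2 = 1.222177.
  rho(2) = 0.02883 / 1.222177 = 0.0236.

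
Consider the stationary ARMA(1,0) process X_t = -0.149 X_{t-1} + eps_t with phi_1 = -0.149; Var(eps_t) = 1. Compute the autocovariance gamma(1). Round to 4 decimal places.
\gamma(1) = -0.1524

Multiply the model equation by X_{t-k} and take expectations. With theta_0 = psi_0 = 1 and psi_j the MA(infinity) weights, this gives
  gamma(k) - sum_i phi_i gamma(k-i) = c_k,
  c_k = sigma^2 * sum_{j=k..q} theta_j psi_{j-k}   (c_k = 0 for k > q),
using gamma(-m) = gamma(m).
Pure AR (q = 0): c_0 = sigma^2 = 1, c_k = 0 for k >= 1.
Equations for k = 0 and k = 1 (AR order 1):
  gamma(0) = phi_1 gamma(1) + c_0
  gamma(1) = phi_1 gamma(0) + c_1
Substituting the second into the first: gamma(0) (1 - phi_1^2) = c_0 + phi_1 c_1, so
  gamma(0) = c_0 / (1 - phi_1^2) = 1 / (1 - (-0.149)^2) = 1 / 0.977799 = 1.022705.
  gamma(1) = phi_1 gamma(0) = (-0.149)(1.022705) = -0.152383.
Therefore gamma(1) = -0.1524 (to 4 decimal places).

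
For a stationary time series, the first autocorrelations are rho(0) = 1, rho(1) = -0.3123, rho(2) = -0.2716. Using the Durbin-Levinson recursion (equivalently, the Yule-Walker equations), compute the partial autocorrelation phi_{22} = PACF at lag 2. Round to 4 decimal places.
\phi_{22} = -0.4090

The PACF at lag k is phi_{kk}, the last component of the solution
to the Yule-Walker system G_k phi = r_k where
  (G_k)_{ij} = rho(|i - j|), (r_k)_i = rho(i), i,j = 1..k.
Equivalently, Durbin-Levinson gives phi_{kk} iteratively:
  phi_{11} = rho(1)
  phi_{kk} = [rho(k) - sum_{j=1..k-1} phi_{k-1,j} rho(k-j)]
            / [1 - sum_{j=1..k-1} phi_{k-1,j} rho(j)],
  phi_{k,j} = phi_{k-1,j} - phi_{kk} phi_{k-1,k-j},  j = 1..k-1.
Step k = 1:
  phi_11 = rho(1) = -0.3123.
Step k = 2:
  phi_22 = [rho(2) - phi_11 rho(1)] / [1 - phi_11 rho(1)] = [-0.2716 - (-0.3123)(-0.3123)] / [1 - (-0.3123)(-0.3123)]
         = -0.36913129 / 0.90246871 = -0.409.
Therefore phi_{22} = -0.4090.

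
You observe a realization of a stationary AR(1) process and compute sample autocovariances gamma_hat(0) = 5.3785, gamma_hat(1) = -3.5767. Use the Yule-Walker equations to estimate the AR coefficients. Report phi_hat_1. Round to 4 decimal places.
\hat\phi_{1} = -0.6650

The Yule-Walker equations for an AR(p) process read, in matrix form,
  Gamma_p phi = r_p,   with   (Gamma_p)_{ij} = gamma(|i - j|),
                       (r_p)_i = gamma(i),   i,j = 1..p.
Substitute the sample gammas (Toeplitz matrix and right-hand side of size 1):
  Gamma_p = [[5.3785]]
  r_p     = [-3.5767]
With p = 1 this is the single equation gamma(0) phi_1 = gamma(1):
  phi_hat_1 = gamma(1) / gamma(0) = -3.5767 / 5.3785 = -0.6650.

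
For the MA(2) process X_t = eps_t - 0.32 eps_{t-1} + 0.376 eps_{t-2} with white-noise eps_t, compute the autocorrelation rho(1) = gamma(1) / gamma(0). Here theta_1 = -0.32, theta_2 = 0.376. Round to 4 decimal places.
\rho(1) = -0.3540

For an MA(q) process with theta_0 = 1, the autocovariance is
  gamma(k) = sigma^2 * sum_{i=0..q-k} theta_i * theta_{i+k},
and rho(k) = gamma(k) / gamma(0). Sigma^2 cancels.
  numerator   = (1)*(-0.32) + (-0.32)*(0.376) = -0.44032.
  denominator = (1)^2 + (-0.32)^2 + (0.376)^2 = 1.243776.
  rho(1) = -0.44032 / 1.243776 = -0.3540.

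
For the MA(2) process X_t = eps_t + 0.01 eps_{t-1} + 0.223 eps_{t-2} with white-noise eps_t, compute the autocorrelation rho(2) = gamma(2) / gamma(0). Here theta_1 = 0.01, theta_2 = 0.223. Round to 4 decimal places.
\rho(2) = 0.2124

For an MA(q) process with theta_0 = 1, the autocovariance is
  gamma(k) = sigma^2 * sum_{i=0..q-k} theta_i * theta_{i+k},
and rho(k) = gamma(k) / gamma(0). Sigma^2 cancels.
  numerator   = (1)*(0.223) = 0.223.
  denominator = (1)^2 + (0.01)^2 + (0.223)^2 = 1.049829.
  rho(2) = 0.223 / 1.049829 = 0.2124.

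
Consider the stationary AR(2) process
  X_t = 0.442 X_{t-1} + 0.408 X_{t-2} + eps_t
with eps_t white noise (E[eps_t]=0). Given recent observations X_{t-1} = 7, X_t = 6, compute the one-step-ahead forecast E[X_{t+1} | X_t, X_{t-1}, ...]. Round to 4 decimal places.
E[X_{t+1} \mid \mathcal F_t] = 5.5080

For an AR(p) model X_t = c + sum_i phi_i X_{t-i} + eps_t, the
one-step-ahead conditional mean is
  E[X_{t+1} | X_t, ...] = c + sum_i phi_i X_{t+1-i}.
Substitute known values:
  E[X_{t+1} | ...] = (0.442) * (6) + (0.408) * (7)
                   = 5.5080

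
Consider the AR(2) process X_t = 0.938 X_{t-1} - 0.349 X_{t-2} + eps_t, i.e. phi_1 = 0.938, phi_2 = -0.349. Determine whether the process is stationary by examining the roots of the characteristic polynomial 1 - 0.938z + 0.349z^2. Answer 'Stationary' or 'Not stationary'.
\text{Stationary}

The AR(p) characteristic polynomial is P(z) = 1 - 0.938z + 0.349z^2.
Stationarity requires all roots to lie outside the unit circle, i.e. |z| > 1 for every root.
Set 1 + (-0.938) z + (0.349) z^2 = 0, i.e. a z^2 + b z + c = 0 with a = 0.349, b = -0.938, c = 1.
Discriminant D = b^2 - 4ac = (-0.938)^2 - 4*(0.349)*1 = 0.879844 - (1.396) = -0.516156.
D < 0, so the roots are the complex-conjugate pair z = (-b +/- i sqrt(-D)) / (2a) = 1.3438 +/- 1.0293i.
For a conjugate pair |z|^2 = z * conj(z) = (product of roots) = c/a = 1/(0.349) = 2.86533, so |z| = sqrt(2.86533) = 1.6927 for both roots.
Moduli of all roots: 1.6927, 1.6927.
All moduli strictly greater than 1? Yes.
Verdict: Stationary.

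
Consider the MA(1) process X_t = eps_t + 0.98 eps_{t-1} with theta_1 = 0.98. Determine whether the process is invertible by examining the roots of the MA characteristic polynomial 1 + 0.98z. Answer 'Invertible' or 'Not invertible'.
\text{Invertible}

The MA(q) characteristic polynomial is P(z) = 1 + 0.98z.
Invertibility requires all roots to lie outside the unit circle, i.e. |z| > 1 for every root.
This is linear in z: 1 + (0.98) z = 0  =>  z = -1/(0.98) = -1.020408,  |z| = 1.020408.
Moduli of all roots: 1.0204.
All moduli strictly greater than 1? Yes.
Verdict: Invertible.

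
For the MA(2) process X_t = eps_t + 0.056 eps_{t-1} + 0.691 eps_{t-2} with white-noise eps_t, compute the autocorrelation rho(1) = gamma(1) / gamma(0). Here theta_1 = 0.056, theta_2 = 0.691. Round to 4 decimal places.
\rho(1) = 0.0640

For an MA(q) process with theta_0 = 1, the autocovariance is
  gamma(k) = sigma^2 * sum_{i=0..q-k} theta_i * theta_{i+k},
and rho(k) = gamma(k) / gamma(0). Sigma^2 cancels.
  numerator   = (1)*(0.056) + (0.056)*(0.691) = 0.094696.
  denominator = (1)^2 + (0.056)^2 + (0.691)^2 = 1.480617.
  rho(1) = 0.094696 / 1.480617 = 0.0640.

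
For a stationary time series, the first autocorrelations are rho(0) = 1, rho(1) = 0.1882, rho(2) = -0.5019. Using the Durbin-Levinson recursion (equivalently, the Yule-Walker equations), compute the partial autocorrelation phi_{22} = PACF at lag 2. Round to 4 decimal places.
\phi_{22} = -0.5570

The PACF at lag k is phi_{kk}, the last component of the solution
to the Yule-Walker system G_k phi = r_k where
  (G_k)_{ij} = rho(|i - j|), (r_k)_i = rho(i), i,j = 1..k.
Equivalently, Durbin-Levinson gives phi_{kk} iteratively:
  phi_{11} = rho(1)
  phi_{kk} = [rho(k) - sum_{j=1..k-1} phi_{k-1,j} rho(k-j)]
            / [1 - sum_{j=1..k-1} phi_{k-1,j} rho(j)],
  phi_{k,j} = phi_{k-1,j} - phi_{kk} phi_{k-1,k-j},  j = 1..k-1.
Step k = 1:
  phi_11 = rho(1) = 0.1882.
Step k = 2:
  phi_22 = [rho(2) - phi_11 rho(1)] / [1 - phi_11 rho(1)] = [-0.5019 - (0.1882)(0.1882)] / [1 - (0.1882)(0.1882)]
         = -0.53731924 / 0.96458076 = -0.557.
Therefore phi_{22} = -0.5570.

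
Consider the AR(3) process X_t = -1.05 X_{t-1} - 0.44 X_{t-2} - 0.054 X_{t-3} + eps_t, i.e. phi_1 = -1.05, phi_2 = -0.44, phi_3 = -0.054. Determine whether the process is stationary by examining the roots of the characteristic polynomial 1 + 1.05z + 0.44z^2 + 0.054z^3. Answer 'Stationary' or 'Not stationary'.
\text{Stationary}

The AR(p) characteristic polynomial is P(z) = 1 + 1.05z + 0.44z^2 + 0.054z^3.
Stationarity requires all roots to lie outside the unit circle, i.e. |z| > 1 for every root.
Degree 3: look for a simple real root z0 first, then factor out (1 - z/z0) and solve the remaining quadratic.
Testing z0 = -5: P(-5) = 1 + (1.05)(-5) + (0.44)(-5)^2 + (0.054)(-5)^3
  = 1 + (-5.25) + (11) + (-6.75) = 0.  So z_0 = -5 is a root, |z_0| = 5.
Divide out the factor (1 + 0.2 z) = (1 - z/z0) (since 1/z0 = -0.2):
  P(z) = (1 + 0.2 z)(1 + (0.85) z + (0.27) z^2)
  [check: z-coef 0.85 - (-0.2) = 1.05; z^2-coef 0.27 - (-0.2)(0.85) = 0.44; z^3-coef -(-0.2)(0.27) = 0.054.]
Remaining roots from the quadratic factor 1 + (0.85) z + (0.27) z^2:
  Set 1 + (0.85) z + (0.27) z^2 = 0, i.e. a z^2 + b z + c = 0 with a = 0.27, b = 0.85, c = 1.
  Discriminant D = b^2 - 4ac = (0.85)^2 - 4*(0.27)*1 = 0.7225 - (1.08) = -0.3575.
  D < 0, so the roots are the complex-conjugate pair z = (-b +/- i sqrt(-D)) / (2a) = -1.5741 +/- 1.1072i.
  For a conjugate pair |z|^2 = z * conj(z) = (product of roots) = c/a = 1/(0.27) = 3.703704, so |z| = sqrt(3.703704) = 1.9245 for both roots.
Moduli of all roots: 5.0000, 1.9245, 1.9245.
All moduli strictly greater than 1? Yes.
Verdict: Stationary.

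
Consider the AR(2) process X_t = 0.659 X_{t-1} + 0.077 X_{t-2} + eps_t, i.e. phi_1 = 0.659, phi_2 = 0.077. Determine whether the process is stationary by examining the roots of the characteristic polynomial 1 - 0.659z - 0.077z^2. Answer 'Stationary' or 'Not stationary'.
\text{Stationary}

The AR(p) characteristic polynomial is P(z) = 1 - 0.659z - 0.077z^2.
Stationarity requires all roots to lie outside the unit circle, i.e. |z| > 1 for every root.
Set 1 + (-0.659) z + (-0.077) z^2 = 0, i.e. a z^2 + b z + c = 0 with a = -0.077, b = -0.659, c = 1.
Discriminant D = b^2 - 4ac = (-0.659)^2 - 4*(-0.077)*1 = 0.434281 - (-0.308) = 0.742281.
D >= 0, so the roots are real: z = (-b +/- sqrt(D)) / (2a) = (0.659 +/- 0.861557) / (-0.154).
  z_1 = (0.659 + 0.861557) / (-0.154) = -9.8737,   |z_1| = 9.8737.
  z_2 = (0.659 - 0.861557) / (-0.154) = 1.3153,   |z_2| = 1.3153.
Moduli of all roots: 9.8737, 1.3153.
All moduli strictly greater than 1? Yes.
Verdict: Stationary.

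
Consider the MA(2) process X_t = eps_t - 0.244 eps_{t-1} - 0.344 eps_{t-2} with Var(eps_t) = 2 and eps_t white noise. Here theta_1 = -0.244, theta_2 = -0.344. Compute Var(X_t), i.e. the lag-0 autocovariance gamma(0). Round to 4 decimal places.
\gamma(0) = 2.3557

For an MA(q) process X_t = eps_t + sum_i theta_i eps_{t-i} with
Var(eps_t) = sigma^2, the variance is
  gamma(0) = sigma^2 * (1 + sum_i theta_i^2).
  sum_i theta_i^2 = (-0.244)^2 + (-0.344)^2 = 0.059536 + 0.118336 = 0.177872.
  gamma(0) = 2 * (1 + 0.177872) = 2 * 1.177872 = 2.355744, which rounds to 2.3557.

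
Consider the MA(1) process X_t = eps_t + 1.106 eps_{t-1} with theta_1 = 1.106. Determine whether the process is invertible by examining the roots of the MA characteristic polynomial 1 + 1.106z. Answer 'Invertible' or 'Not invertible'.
\text{Not invertible}

The MA(q) characteristic polynomial is P(z) = 1 + 1.106z.
Invertibility requires all roots to lie outside the unit circle, i.e. |z| > 1 for every root.
This is linear in z: 1 + (1.106) z = 0  =>  z = -1/(1.106) = -0.904159,  |z| = 0.904159.
Moduli of all roots: 0.9042.
All moduli strictly greater than 1? No.
Verdict: Not invertible.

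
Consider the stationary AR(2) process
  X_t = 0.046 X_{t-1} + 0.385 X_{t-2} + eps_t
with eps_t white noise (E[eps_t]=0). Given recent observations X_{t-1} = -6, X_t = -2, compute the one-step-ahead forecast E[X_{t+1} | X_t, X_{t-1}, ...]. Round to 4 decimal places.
E[X_{t+1} \mid \mathcal F_t] = -2.4020

For an AR(p) model X_t = c + sum_i phi_i X_{t-i} + eps_t, the
one-step-ahead conditional mean is
  E[X_{t+1} | X_t, ...] = c + sum_i phi_i X_{t+1-i}.
Substitute known values:
  E[X_{t+1} | ...] = (0.046) * (-2) + (0.385) * (-6)
                   = -2.4020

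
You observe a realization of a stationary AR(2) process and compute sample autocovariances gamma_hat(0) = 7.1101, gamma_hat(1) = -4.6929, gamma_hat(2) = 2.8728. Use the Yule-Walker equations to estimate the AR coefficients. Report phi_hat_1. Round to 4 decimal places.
\hat\phi_{1} = -0.6970

The Yule-Walker equations for an AR(p) process read, in matrix form,
  Gamma_p phi = r_p,   with   (Gamma_p)_{ij} = gamma(|i - j|),
                       (r_p)_i = gamma(i),   i,j = 1..p.
Substitute the sample gammas (Toeplitz matrix and right-hand side of size 2):
  Gamma_p = [[7.1101, -4.6929], [-4.6929, 7.1101]]
  r_p     = [-4.6929, 2.8728]
Written out:
  7.1101 phi_1 - 4.6929 phi_2 = -4.6929
  -4.6929 phi_1 + 7.1101 phi_2 = 2.8728
Solve by Cramer's rule:
  det = gamma(0)^2 - gamma(1)^2 = (7.1101)^2 - (-4.6929)^2 = 50.55352201 - 22.02331041 = 28.5302116
  phi_hat_1 = [gamma(1) gamma(0) - gamma(1) gamma(2)] / det = [(-4.6929)(7.1101) - (-4.6929)(2.8728)] / 28.5302116 = -19.88522517 / 28.5302116 = -0.697
  phi_hat_2 = [gamma(0) gamma(2) - gamma(1)^2] / det = [(7.1101)(2.8728) - (-4.6929)^2] / 28.5302116 = -1.59741513 / 28.5302116 = -0.056
So phi_hat = [-0.6970, -0.0560].
Therefore phi_hat_1 = -0.6970.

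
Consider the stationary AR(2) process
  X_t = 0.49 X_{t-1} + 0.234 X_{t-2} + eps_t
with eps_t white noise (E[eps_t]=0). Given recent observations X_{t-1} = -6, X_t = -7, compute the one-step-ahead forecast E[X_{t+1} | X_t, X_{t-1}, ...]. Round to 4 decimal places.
E[X_{t+1} \mid \mathcal F_t] = -4.8340

For an AR(p) model X_t = c + sum_i phi_i X_{t-i} + eps_t, the
one-step-ahead conditional mean is
  E[X_{t+1} | X_t, ...] = c + sum_i phi_i X_{t+1-i}.
Substitute known values:
  E[X_{t+1} | ...] = (0.49) * (-7) + (0.234) * (-6)
                   = -4.8340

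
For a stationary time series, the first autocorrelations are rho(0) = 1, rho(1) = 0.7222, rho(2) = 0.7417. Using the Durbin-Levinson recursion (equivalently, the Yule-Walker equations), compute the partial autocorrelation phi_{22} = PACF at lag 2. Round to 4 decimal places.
\phi_{22} = 0.4601

The PACF at lag k is phi_{kk}, the last component of the solution
to the Yule-Walker system G_k phi = r_k where
  (G_k)_{ij} = rho(|i - j|), (r_k)_i = rho(i), i,j = 1..k.
Equivalently, Durbin-Levinson gives phi_{kk} iteratively:
  phi_{11} = rho(1)
  phi_{kk} = [rho(k) - sum_{j=1..k-1} phi_{k-1,j} rho(k-j)]
            / [1 - sum_{j=1..k-1} phi_{k-1,j} rho(j)],
  phi_{k,j} = phi_{k-1,j} - phi_{kk} phi_{k-1,k-j},  j = 1..k-1.
Step k = 1:
  phi_11 = rho(1) = 0.7222.
Step k = 2:
  phi_22 = [rho(2) - phi_11 rho(1)] / [1 - phi_11 rho(1)] = [0.7417 - (0.7222)(0.7222)] / [1 - (0.7222)(0.7222)]
         = 0.22012716 / 0.47842716 = 0.4601.
Therefore phi_{22} = 0.4601.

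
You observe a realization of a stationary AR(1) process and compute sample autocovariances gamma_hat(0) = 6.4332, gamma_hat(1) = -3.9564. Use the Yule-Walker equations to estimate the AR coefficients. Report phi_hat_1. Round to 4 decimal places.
\hat\phi_{1} = -0.6150

The Yule-Walker equations for an AR(p) process read, in matrix form,
  Gamma_p phi = r_p,   with   (Gamma_p)_{ij} = gamma(|i - j|),
                       (r_p)_i = gamma(i),   i,j = 1..p.
Substitute the sample gammas (Toeplitz matrix and right-hand side of size 1):
  Gamma_p = [[6.4332]]
  r_p     = [-3.9564]
With p = 1 this is the single equation gamma(0) phi_1 = gamma(1):
  phi_hat_1 = gamma(1) / gamma(0) = -3.9564 / 6.4332 = -0.6150.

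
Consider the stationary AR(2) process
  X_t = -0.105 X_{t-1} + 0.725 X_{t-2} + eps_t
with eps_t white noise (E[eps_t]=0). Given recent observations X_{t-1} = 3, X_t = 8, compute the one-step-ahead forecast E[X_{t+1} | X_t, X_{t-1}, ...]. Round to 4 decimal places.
E[X_{t+1} \mid \mathcal F_t] = 1.3350

For an AR(p) model X_t = c + sum_i phi_i X_{t-i} + eps_t, the
one-step-ahead conditional mean is
  E[X_{t+1} | X_t, ...] = c + sum_i phi_i X_{t+1-i}.
Substitute known values:
  E[X_{t+1} | ...] = (-0.105) * (8) + (0.725) * (3)
                   = 1.3350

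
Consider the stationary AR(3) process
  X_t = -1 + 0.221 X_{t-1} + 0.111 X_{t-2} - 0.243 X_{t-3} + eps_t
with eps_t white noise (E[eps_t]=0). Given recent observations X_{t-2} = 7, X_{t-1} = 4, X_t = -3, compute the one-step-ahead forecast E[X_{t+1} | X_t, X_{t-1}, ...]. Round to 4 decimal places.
E[X_{t+1} \mid \mathcal F_t] = -2.9200

For an AR(p) model X_t = c + sum_i phi_i X_{t-i} + eps_t, the
one-step-ahead conditional mean is
  E[X_{t+1} | X_t, ...] = c + sum_i phi_i X_{t+1-i}.
Substitute known values:
  E[X_{t+1} | ...] = -1 + (0.221) * (-3) + (0.111) * (4) + (-0.243) * (7)
                   = -2.9200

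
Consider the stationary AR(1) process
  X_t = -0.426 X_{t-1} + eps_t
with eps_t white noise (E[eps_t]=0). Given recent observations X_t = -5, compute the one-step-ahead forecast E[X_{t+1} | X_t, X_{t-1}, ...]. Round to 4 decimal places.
E[X_{t+1} \mid \mathcal F_t] = 2.1300

For an AR(p) model X_t = c + sum_i phi_i X_{t-i} + eps_t, the
one-step-ahead conditional mean is
  E[X_{t+1} | X_t, ...] = c + sum_i phi_i X_{t+1-i}.
Substitute known values:
  E[X_{t+1} | ...] = (-0.426) * (-5)
                   = 2.1300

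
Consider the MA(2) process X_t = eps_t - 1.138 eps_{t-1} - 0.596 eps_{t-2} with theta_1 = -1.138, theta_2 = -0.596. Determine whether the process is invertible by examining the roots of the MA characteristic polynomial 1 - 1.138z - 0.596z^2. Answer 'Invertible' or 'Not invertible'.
\text{Not invertible}

The MA(q) characteristic polynomial is P(z) = 1 - 1.138z - 0.596z^2.
Invertibility requires all roots to lie outside the unit circle, i.e. |z| > 1 for every root.
Set 1 + (-1.138) z + (-0.596) z^2 = 0, i.e. a z^2 + b z + c = 0 with a = -0.596, b = -1.138, c = 1.
Discriminant D = b^2 - 4ac = (-1.138)^2 - 4*(-0.596)*1 = 1.295044 - (-2.384) = 3.679044.
D >= 0, so the roots are real: z = (-b +/- sqrt(D)) / (2a) = (1.138 +/- 1.918083) / (-1.192).
  z_1 = (1.138 + 1.918083) / (-1.192) = -2.5638,   |z_1| = 2.5638.
  z_2 = (1.138 - 1.918083) / (-1.192) = 0.6544,   |z_2| = 0.6544.
Moduli of all roots: 2.5638, 0.6544.
All moduli strictly greater than 1? No.
Verdict: Not invertible.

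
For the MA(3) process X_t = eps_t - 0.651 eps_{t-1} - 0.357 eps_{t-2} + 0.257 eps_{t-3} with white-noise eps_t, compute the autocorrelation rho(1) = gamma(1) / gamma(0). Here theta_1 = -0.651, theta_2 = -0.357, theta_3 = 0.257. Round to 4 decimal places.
\rho(1) = -0.3156

For an MA(q) process with theta_0 = 1, the autocovariance is
  gamma(k) = sigma^2 * sum_{i=0..q-k} theta_i * theta_{i+k},
and rho(k) = gamma(k) / gamma(0). Sigma^2 cancels.
  numerator   = (1)*(-0.651) + (-0.651)*(-0.357) + (-0.357)*(0.257) = -0.510342.
  denominator = (1)^2 + (-0.651)^2 + (-0.357)^2 + (0.257)^2 = 1.617299.
  rho(1) = -0.510342 / 1.617299 = -0.3156.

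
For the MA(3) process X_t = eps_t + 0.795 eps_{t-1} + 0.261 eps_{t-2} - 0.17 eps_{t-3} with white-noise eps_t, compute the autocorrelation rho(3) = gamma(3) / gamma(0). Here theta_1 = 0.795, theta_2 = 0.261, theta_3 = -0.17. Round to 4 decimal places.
\rho(3) = -0.0983

For an MA(q) process with theta_0 = 1, the autocovariance is
  gamma(k) = sigma^2 * sum_{i=0..q-k} theta_i * theta_{i+k},
and rho(k) = gamma(k) / gamma(0). Sigma^2 cancels.
  numerator   = (1)*(-0.17) = -0.17.
  denominator = (1)^2 + (0.795)^2 + (0.261)^2 + (-0.17)^2 = 1.729046.
  rho(3) = -0.17 / 1.729046 = -0.0983.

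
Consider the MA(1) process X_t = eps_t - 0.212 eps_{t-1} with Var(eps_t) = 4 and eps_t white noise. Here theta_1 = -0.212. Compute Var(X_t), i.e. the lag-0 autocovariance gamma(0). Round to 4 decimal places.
\gamma(0) = 4.1798

For an MA(q) process X_t = eps_t + sum_i theta_i eps_{t-i} with
Var(eps_t) = sigma^2, the variance is
  gamma(0) = sigma^2 * (1 + sum_i theta_i^2).
  sum_i theta_i^2 = (-0.212)^2 = 0.044944.
  gamma(0) = 4 * (1 + 0.044944) = 4 * 1.044944 = 4.179776, which rounds to 4.1798.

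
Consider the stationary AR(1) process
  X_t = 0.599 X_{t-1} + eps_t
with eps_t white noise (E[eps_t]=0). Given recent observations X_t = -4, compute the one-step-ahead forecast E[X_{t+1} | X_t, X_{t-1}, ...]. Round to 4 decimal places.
E[X_{t+1} \mid \mathcal F_t] = -2.3960

For an AR(p) model X_t = c + sum_i phi_i X_{t-i} + eps_t, the
one-step-ahead conditional mean is
  E[X_{t+1} | X_t, ...] = c + sum_i phi_i X_{t+1-i}.
Substitute known values:
  E[X_{t+1} | ...] = (0.599) * (-4)
                   = -2.3960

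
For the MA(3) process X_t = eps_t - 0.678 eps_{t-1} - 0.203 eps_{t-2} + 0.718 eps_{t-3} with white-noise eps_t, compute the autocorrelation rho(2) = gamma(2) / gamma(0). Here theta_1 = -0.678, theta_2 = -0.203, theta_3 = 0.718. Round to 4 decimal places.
\rho(2) = -0.3421

For an MA(q) process with theta_0 = 1, the autocovariance is
  gamma(k) = sigma^2 * sum_{i=0..q-k} theta_i * theta_{i+k},
and rho(k) = gamma(k) / gamma(0). Sigma^2 cancels.
  numerator   = (1)*(-0.203) + (-0.678)*(0.718) = -0.689804.
  denominator = (1)^2 + (-0.678)^2 + (-0.203)^2 + (0.718)^2 = 2.016417.
  rho(2) = -0.689804 / 2.016417 = -0.3421.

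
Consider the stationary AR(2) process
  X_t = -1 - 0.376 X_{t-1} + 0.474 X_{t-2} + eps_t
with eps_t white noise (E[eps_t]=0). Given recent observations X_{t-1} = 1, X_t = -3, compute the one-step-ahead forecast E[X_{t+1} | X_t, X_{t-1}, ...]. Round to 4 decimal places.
E[X_{t+1} \mid \mathcal F_t] = 0.6020

For an AR(p) model X_t = c + sum_i phi_i X_{t-i} + eps_t, the
one-step-ahead conditional mean is
  E[X_{t+1} | X_t, ...] = c + sum_i phi_i X_{t+1-i}.
Substitute known values:
  E[X_{t+1} | ...] = -1 + (-0.376) * (-3) + (0.474) * (1)
                   = 0.6020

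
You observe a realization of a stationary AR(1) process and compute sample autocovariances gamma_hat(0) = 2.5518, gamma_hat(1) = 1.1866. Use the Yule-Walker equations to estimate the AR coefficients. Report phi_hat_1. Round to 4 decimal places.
\hat\phi_{1} = 0.4650

The Yule-Walker equations for an AR(p) process read, in matrix form,
  Gamma_p phi = r_p,   with   (Gamma_p)_{ij} = gamma(|i - j|),
                       (r_p)_i = gamma(i),   i,j = 1..p.
Substitute the sample gammas (Toeplitz matrix and right-hand side of size 1):
  Gamma_p = [[2.5518]]
  r_p     = [1.1866]
With p = 1 this is the single equation gamma(0) phi_1 = gamma(1):
  phi_hat_1 = gamma(1) / gamma(0) = 1.1866 / 2.5518 = 0.4650.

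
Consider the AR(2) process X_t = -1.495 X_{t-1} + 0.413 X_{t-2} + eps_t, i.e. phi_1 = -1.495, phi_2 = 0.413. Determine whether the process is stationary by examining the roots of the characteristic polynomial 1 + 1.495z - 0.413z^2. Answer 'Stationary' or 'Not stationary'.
\text{Not stationary}

The AR(p) characteristic polynomial is P(z) = 1 + 1.495z - 0.413z^2.
Stationarity requires all roots to lie outside the unit circle, i.e. |z| > 1 for every root.
Set 1 + (1.495) z + (-0.413) z^2 = 0, i.e. a z^2 + b z + c = 0 with a = -0.413, b = 1.495, c = 1.
Discriminant D = b^2 - 4ac = (1.495)^2 - 4*(-0.413)*1 = 2.235025 - (-1.652) = 3.887025.
D >= 0, so the roots are real: z = (-b +/- sqrt(D)) / (2a) = (-1.495 +/- 1.971554) / (-0.826).
  z_1 = (-1.495 + 1.971554) / (-0.826) = -0.5769,   |z_1| = 0.5769.
  z_2 = (-1.495 - 1.971554) / (-0.826) = 4.1968,   |z_2| = 4.1968.
Moduli of all roots: 0.5769, 4.1968.
All moduli strictly greater than 1? No.
Verdict: Not stationary.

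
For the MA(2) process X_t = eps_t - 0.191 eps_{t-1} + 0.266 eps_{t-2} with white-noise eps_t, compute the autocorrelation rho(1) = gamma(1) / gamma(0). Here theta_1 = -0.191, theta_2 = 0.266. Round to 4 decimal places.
\rho(1) = -0.2184

For an MA(q) process with theta_0 = 1, the autocovariance is
  gamma(k) = sigma^2 * sum_{i=0..q-k} theta_i * theta_{i+k},
and rho(k) = gamma(k) / gamma(0). Sigma^2 cancels.
  numerator   = (1)*(-0.191) + (-0.191)*(0.266) = -0.241806.
  denominator = (1)^2 + (-0.191)^2 + (0.266)^2 = 1.107237.
  rho(1) = -0.241806 / 1.107237 = -0.2184.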